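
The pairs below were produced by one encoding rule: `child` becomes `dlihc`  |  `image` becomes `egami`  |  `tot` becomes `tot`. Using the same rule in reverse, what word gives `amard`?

The output letters match the input read backwards: child reversed is dlihc. It's just the letters in reverse order.
Undoing it on amard: then reverse → drama.

drama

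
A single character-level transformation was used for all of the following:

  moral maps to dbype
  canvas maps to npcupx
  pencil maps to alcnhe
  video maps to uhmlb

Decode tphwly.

waiter

m(12)→d(3) and o(14)→b(1) fit y≡25x+15 (mod 26); the inverse of 25 mod 26 is 25. Treating letters as 0–25, the rule is x ↦ 25x + 15 (mod 26).
Decoding tphwly: t(19)→25·(19−15)≡22=w; p(15)→25·(15−15)≡0=a; h(7)→25·(7−15)≡8=i; w(22)→25·(22−15)≡19=t; l(11)→25·(11−15)≡4=e; y(24)→25·(24−15)≡17=r (all mod 26).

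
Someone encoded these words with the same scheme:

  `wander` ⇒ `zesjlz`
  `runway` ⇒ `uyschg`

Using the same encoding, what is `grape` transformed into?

jvfvl

In wander: w→z is +3, a→e is +4, n→s is +5, d→j is +6 — the shift increases by 1 each position. Letter i (0-indexed) is shifted by i+3, so successive shifts are 3, 4, 5, ….
On grape: g+3=j, r+4=v, a+5=f, p+6=v, e+7=l.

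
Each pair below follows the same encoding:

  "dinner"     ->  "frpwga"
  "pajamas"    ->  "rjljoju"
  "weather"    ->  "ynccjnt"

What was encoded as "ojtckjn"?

Shifts by position in dinner: pos 0: d→f (+2), pos 1: i→r (+9), pos 2: n→p (+2), pos 3: n→w (+9) — repeating every 2. The shifts repeat in a cycle of length 2: positions 0,1,… shift by +2, +9, then the pattern repeats.
Reversing it on ojtckjn: o−2=m, j−9=a, t−2=r, c−9=t, k−2=i, j−9=a, n−2=l.

martial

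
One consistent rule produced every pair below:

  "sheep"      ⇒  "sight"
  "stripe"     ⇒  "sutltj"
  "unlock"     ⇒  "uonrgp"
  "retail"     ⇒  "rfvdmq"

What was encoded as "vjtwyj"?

virtue

In sheep: s→s is +0, h→i is +1, e→g is +2, e→h is +3 — the shift increases by 1 each position. The shift increases by 1 at each position, starting from +0: 0, 1, 2, ….
Undoing it on vjtwyj: v−0=v, j−1=i, t−2=r, w−3=t, y−4=u, j−5=e.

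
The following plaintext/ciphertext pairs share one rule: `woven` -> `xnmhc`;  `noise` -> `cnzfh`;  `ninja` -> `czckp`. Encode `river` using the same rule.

w(22)→x(23) and o(14)→n(13) fit y≡11x+15 (mod 26); the inverse of 11 mod 26 is 19. This is an affine cipher: with a=0,…,z=25, each position x becomes (11x+15) mod 26.
Applying it to river: r(17)→11·17+15≡20=u; i(8)→11·8+15≡25=z; v(21)→11·21+15≡12=m; e(4)→11·4+15≡7=h; r(17)→11·17+15≡20=u (all mod 26).

uzmhu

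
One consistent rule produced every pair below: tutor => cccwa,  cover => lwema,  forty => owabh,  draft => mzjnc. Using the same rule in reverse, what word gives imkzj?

Shifts by position in tutor: pos 0: t→c (+9), pos 1: u→c (+8), pos 2: t→c (+9), pos 3: o→w (+8) — repeating every 2. It's a Vigenère-style cipher with numeric key [9,8]: position i shifts by key[i mod 2].
Decoding imkzj: i−9=z, m−8=e, k−9=b, z−8=r, j−9=a.

zebra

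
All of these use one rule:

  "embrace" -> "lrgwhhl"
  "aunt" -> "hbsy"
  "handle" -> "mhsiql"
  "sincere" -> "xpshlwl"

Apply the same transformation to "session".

xlxxpvs

The rule splits by letter class: vowels +7, consonants +5.
On session: s(cons)+5=x, e(vowel)+7=l, s(cons)+5=x, s(cons)+5=x, i(vowel)+7=p, o(vowel)+7=v, n(cons)+5=s.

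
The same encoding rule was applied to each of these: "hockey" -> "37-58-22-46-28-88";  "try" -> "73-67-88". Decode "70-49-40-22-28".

slice

h(#8)→37 and o(#15)→58: differences scale by 3, so n = 3·pos + 13. The formula is n = 3×(alphabet index, a=1) + 13.
Reversing it on 70-49-40-22-28: 70→(70−13)÷3=19=s, 49→(49−13)÷3=12=l, 40→(40−13)÷3=9=i, 22→(22−13)÷3=3=c, 28→(28−13)÷3=5=e.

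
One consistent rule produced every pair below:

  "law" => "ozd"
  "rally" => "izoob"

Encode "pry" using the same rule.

kib

This is the alphabet-reversal cipher (Atbash): a becomes z, b becomes y, etc.
On pry: p↔k, r↔i, y↔b.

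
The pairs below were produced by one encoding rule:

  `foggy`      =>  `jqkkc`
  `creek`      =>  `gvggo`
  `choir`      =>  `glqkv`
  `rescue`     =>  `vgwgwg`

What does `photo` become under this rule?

tlqxq

Two shifts are in play — +2 for a/e/i/o/u, +4 for every other letter.
For photo: p(cons)+4=t, h(cons)+4=l, o(vowel)+2=q, t(cons)+4=x, o(vowel)+2=q.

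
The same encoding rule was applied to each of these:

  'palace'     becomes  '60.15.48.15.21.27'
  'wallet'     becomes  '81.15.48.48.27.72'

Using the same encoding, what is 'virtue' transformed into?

With a=1..z=26, the number is 3·pos + 12.
For virtue: v=22→78, i=9→39, r=18→66, t=20→72, u=21→75, e=5→27.

78.39.66.72.75.27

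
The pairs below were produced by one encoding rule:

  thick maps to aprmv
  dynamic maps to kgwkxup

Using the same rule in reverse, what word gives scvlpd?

In thick: t→a is +7, h→p is +8, i→r is +9, c→m is +10 — the shift increases by 1 each position. The shift increases by 1 at each position, starting from +7: 7, 8, 9, ….
Reversing it on scvlpd: s−7=l, c−8=u, v−9=m, l−10=b, p−11=e, d−12=r.

lumber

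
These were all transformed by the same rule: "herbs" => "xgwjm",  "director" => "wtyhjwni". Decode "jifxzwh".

The output letters match the input read backwards, each shifted +5: herbs reversed is sbreh. Two steps: reverse the string, then apply a Caesar shift of +5.
Undoing it on jifxzwh: shift back: j−5=e, i−5=d, f−5=a, x−5=s, z−5=u, w−5=r, h−5=c → edasurc; then reverse → crusade.

crusade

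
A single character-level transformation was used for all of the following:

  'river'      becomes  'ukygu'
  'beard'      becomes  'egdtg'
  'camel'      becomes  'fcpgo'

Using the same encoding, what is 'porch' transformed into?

squek

Shifts by position in river: pos 0: r→u (+3), pos 1: i→k (+2), pos 2: v→y (+3), pos 3: e→g (+2) — repeating every 2. It's a Vigenère-style cipher with numeric key [3,2]: position i shifts by key[i mod 2].
For porch: p+3=s, o+2=q, r+3=u, c+2=e, h+3=k.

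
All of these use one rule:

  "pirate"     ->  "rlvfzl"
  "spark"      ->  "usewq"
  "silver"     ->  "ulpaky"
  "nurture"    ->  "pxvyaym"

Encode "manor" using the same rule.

odrtx

In pirate: p→r is +2, i→l is +3, r→v is +4, a→f is +5 — the shift increases by 1 each position. Each letter shifts forward by (position + 2), i.e. 2, 3, 4, … — the shift grows by one for each successive letter.
For manor: m+2=o, a+3=d, n+4=r, o+5=t, r+6=x.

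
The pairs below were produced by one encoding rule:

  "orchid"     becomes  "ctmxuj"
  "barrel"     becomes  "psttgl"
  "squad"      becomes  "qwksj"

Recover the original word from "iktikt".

murmur

o(14)→c(2) and r(17)→t(19) fit y≡23x+18 (mod 26); the inverse of 23 mod 26 is 17. Treating letters as 0–25, the rule is x ↦ 23x + 18 (mod 26).
Undoing it on iktikt: i(8)→17·(8−18)≡12=m; k(10)→17·(10−18)≡20=u; t(19)→17·(19−18)≡17=r; i(8)→17·(8−18)≡12=m; k(10)→17·(10−18)≡20=u; t(19)→17·(19−18)≡17=r (all mod 26).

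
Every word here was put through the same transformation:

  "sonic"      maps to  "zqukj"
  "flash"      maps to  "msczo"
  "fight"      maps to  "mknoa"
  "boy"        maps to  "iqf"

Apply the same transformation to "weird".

dgkyk

The shift depends on letter class: consonant s→z is +7, but vowel o→q is +2. Vowels shift forward by 2 and consonants shift forward by 7.
On weird: w(cons)+7=d, e(vowel)+2=g, i(vowel)+2=k, r(cons)+7=y, d(cons)+7=k.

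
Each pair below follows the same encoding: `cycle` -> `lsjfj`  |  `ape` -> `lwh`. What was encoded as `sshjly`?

recall

The word is reversed, then every letter is shifted forward by 7.
Decoding sshjly: shift back: s−7=l, s−7=l, h−7=a, j−7=c, l−7=e, y−7=r → llacer; then reverse → recall.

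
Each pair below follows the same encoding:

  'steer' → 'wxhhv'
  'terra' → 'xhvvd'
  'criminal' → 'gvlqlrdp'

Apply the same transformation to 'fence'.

jhrgh

Two shifts are in play — +3 for a/e/i/o/u, +4 for every other letter.
For fence: f(cons)+4=j, e(vowel)+3=h, n(cons)+4=r, c(cons)+4=g, e(vowel)+3=h.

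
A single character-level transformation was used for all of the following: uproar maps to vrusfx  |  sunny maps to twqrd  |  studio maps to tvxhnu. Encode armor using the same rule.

In uproar: u→v is +1, p→r is +2, r→u is +3, o→s is +4 — the shift increases by 1 each position. The shift increases by 1 at each position, starting from +1: 1, 2, 3, ….
For armor: a+1=b, r+2=t, m+3=p, o+4=s, r+5=w.

btpsw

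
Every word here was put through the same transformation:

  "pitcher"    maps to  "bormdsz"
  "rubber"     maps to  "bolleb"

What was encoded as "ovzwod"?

temple

The output letters match the input read backwards, each shifted +10: pitcher reversed is rehctip. The word is reversed, then every letter is shifted forward by 10.
Undoing it on ovzwod: shift back: o−10=e, v−10=l, z−10=p, w−10=m, o−10=e, d−10=t → elpmet; then reverse → temple.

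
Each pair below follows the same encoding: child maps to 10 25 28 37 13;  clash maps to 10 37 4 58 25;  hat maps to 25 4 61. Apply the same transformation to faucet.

19 4 64 10 16 61

c(#3)→10 and h(#8)→25: differences scale by 3, so n = 3·pos + 1. The formula is n = 3×(alphabet index, a=1) + 1.
Applying it to faucet: f=6→19, a=1→4, u=21→64, c=3→10, e=5→16, t=20→61.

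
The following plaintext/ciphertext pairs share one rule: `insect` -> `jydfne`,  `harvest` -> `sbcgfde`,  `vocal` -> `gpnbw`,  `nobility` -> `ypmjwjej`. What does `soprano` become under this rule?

dpacbyp

The shift depends on letter class: consonant n→y is +11, but vowel i→j is +1. Two shifts are in play — +1 for a/e/i/o/u, +11 for every other letter.
Applying it to soprano: s(cons)+11=d, o(vowel)+1=p, p(cons)+11=a, r(cons)+11=c, a(vowel)+1=b, n(cons)+11=y, o(vowel)+1=p.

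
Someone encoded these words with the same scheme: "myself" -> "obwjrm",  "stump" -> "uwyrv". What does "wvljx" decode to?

The shift increases by 1 at each position, starting from +2: 2, 3, 4, ….
Undoing it on wvljx: w−2=u, v−3=s, l−4=h, j−5=e, x−6=r.

usher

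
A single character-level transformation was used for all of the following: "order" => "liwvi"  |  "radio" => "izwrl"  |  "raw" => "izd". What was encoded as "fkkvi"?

upper

Letters are reflected about the middle of the alphabet (position → 25−position): Atbash.
Decoding fkkvi: f↔u, k↔p, k↔p, v↔e, i↔r.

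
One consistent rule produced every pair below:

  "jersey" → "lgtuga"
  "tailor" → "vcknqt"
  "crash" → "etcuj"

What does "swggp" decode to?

queen

Compare letters: j→l is +2, e→g is +2, r→t is +2 — a constant shift. Each letter is shifted forward by 2 in the alphabet (a Caesar shift of +2).
Undoing it on swggp: s−2=q, w−2=u, g−2=e, g−2=e, p−2=n.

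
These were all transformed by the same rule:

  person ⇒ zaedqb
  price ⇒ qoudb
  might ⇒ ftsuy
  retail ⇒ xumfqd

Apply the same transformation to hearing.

The output letters match the input read backwards, each shifted +12: person reversed is nosrep. Two steps: reverse the string, then apply a Caesar shift of +12.
Applying it to hearing: reverse → gniraeh; then shift: g+12=s, n+12=z, i+12=u, r+12=d, a+12=m, e+12=q, h+12=t.

szudmqt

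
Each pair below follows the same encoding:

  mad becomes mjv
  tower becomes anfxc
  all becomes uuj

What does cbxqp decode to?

The output letters match the input read backwards, each shifted +9: mad reversed is dam. The word is reversed, then every letter is shifted forward by 9.
Reversing it on cbxqp: shift back: c−9=t, b−9=s, x−9=o, q−9=h, p−9=g → tsohg; then reverse → ghost.

ghost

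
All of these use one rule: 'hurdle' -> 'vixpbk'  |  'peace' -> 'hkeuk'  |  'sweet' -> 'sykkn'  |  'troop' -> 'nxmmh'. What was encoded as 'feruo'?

h(7)→v(21) and u(20)→i(8) fit y≡21x+4 (mod 26); the inverse of 21 mod 26 is 5. This is an affine cipher: with a=0,…,z=25, each position x becomes (21x+4) mod 26.
Reversing it on feruo: f(5)→5·(5−4)≡5=f; e(4)→5·(4−4)≡0=a; r(17)→5·(17−4)≡13=n; u(20)→5·(20−4)≡2=c; o(14)→5·(14−4)≡24=y (all mod 26).

fancy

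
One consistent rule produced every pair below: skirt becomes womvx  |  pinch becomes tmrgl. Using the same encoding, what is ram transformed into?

Compare letters: s→w is +4, k→o is +4, i→m is +4 — a constant shift. Each letter is shifted forward by 4 in the alphabet (a Caesar shift of +4).
On ram: r+4=v, a+4=e, m+4=q.

veq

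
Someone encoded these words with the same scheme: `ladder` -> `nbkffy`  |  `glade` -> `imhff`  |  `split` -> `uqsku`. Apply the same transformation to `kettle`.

mfavml

Shifts by position in ladder: pos 0: l→n (+2), pos 1: a→b (+1), pos 2: d→k (+7), pos 3: d→f (+2), pos 4: e→f (+1), pos 5: r→y (+7) — repeating every 3. The shifts repeat in a cycle of length 3: positions 0,1,… shift by +2, +1, +7, then the pattern repeats.
On kettle: k+2=m, e+1=f, t+7=a, t+2=v, l+1=m, e+7=l.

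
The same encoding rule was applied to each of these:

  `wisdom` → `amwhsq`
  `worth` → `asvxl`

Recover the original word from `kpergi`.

Compare letters: w→a is +4, i→m is +4, s→w is +4 — a constant shift. It's a constant shift of +4 (ROT4).
Undoing it on kpergi: k−4=g, p−4=l, e−4=a, r−4=n, g−4=c, i−4=e.

glance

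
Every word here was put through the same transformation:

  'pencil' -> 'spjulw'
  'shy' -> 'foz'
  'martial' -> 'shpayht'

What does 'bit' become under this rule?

The output letters match the input read backwards, each shifted +7: pencil reversed is licnep. The word is reversed, then every letter is shifted forward by 7.
For bit: reverse → tib; then shift: t+7=a, i+7=p, b+7=i.

api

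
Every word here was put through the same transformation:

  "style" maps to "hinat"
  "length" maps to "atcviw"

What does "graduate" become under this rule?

vgpsjpit

Every letter moves 15 places later in the alphabet, wrapping around z→a.
For graduate: g+15=v, r+15=g, a+15=p, d+15=s, u+15=j, a+15=p, t+15=i, e+15=t.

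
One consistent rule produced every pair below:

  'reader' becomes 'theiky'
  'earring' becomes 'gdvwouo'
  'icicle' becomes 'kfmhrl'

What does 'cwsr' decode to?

atom

In reader: r→t is +2, e→h is +3, a→e is +4, d→i is +5 — the shift increases by 1 each position. The shift increases by 1 at each position, starting from +2: 2, 3, 4, ….
Reversing it on cwsr: c−2=a, w−3=t, s−4=o, r−5=m.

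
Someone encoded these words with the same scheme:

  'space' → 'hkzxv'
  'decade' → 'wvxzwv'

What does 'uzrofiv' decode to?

failure

Each pair mirrors across the alphabet (s↔h, p↔k, a↔z): positions sum to 25. This is the alphabet-reversal cipher (Atbash): a becomes z, b becomes y, etc.
Decoding uzrofiv: u↔f, z↔a, r↔i, o↔l, f↔u, i↔r, v↔e.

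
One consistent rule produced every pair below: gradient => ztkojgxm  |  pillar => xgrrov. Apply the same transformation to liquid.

joawor

The word is reversed, then every letter is shifted forward by 6.
For liquid: reverse → diuqil; then shift: d+6=j, i+6=o, u+6=a, q+6=w, i+6=o, l+6=r.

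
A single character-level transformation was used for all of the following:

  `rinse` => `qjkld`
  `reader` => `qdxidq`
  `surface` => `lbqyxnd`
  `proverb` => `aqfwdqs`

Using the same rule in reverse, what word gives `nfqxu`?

coral

r(17)→q(16) and i(8)→j(9) fit y≡21x+23 (mod 26); the inverse of 21 mod 26 is 5. Each letter's alphabet position (a=0..z=25) is mapped through 21·x+23 mod 26 — an affine cipher.
Decoding nfqxu: n(13)→5·(13−23)≡2=c; f(5)→5·(5−23)≡14=o; q(16)→5·(16−23)≡17=r; x(23)→5·(23−23)≡0=a; u(20)→5·(20−23)≡11=l (all mod 26).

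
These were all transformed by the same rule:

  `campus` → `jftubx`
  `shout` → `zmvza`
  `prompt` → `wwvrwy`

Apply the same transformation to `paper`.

wfwjy

Shifts by position in campus: pos 0: c→j (+7), pos 1: a→f (+5), pos 2: m→t (+7), pos 3: p→u (+5) — repeating every 2. A repeating key of period 2 is used — shifts +7, +5 over and over.
Applying it to paper: p+7=w, a+5=f, p+7=w, e+5=j, r+7=y.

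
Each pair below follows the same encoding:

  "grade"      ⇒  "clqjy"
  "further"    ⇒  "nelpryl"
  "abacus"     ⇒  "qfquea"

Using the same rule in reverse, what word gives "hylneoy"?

g(6)→c(2) and r(17)→l(11) fit y≡15x+16 (mod 26); the inverse of 15 mod 26 is 7. Treating letters as 0–25, the rule is x ↦ 15x + 16 (mod 26).
Undoing it on hylneoy: h(7)→7·(7−16)≡15=p; y(24)→7·(24−16)≡4=e; l(11)→7·(11−16)≡17=r; n(13)→7·(13−16)≡5=f; e(4)→7·(4−16)≡20=u; o(14)→7·(14−16)≡12=m; y(24)→7·(24−16)≡4=e (all mod 26).

perfume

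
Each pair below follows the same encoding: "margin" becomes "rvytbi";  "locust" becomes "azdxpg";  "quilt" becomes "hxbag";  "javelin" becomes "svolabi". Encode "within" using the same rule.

This is an affine cipher: with a=0,…,z=25, each position x becomes (17x+21) mod 26.
For within: w(22)→17·22+21≡5=f; i(8)→17·8+21≡1=b; t(19)→17·19+21≡6=g; h(7)→17·7+21≡10=k; i(8)→17·8+21≡1=b; n(13)→17·13+21≡8=i (all mod 26).

fbgkbi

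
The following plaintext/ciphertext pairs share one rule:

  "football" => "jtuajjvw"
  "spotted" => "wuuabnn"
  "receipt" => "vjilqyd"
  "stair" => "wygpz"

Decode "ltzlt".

The shift increases by 1 at each position, starting from +4: 4, 5, 6, ….
Undoing it on ltzlt: l−4=h, t−5=o, z−6=t, l−7=e, t−8=l.

hotel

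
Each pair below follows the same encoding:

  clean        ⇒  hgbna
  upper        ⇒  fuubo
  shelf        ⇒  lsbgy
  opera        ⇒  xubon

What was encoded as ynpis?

faith

c(2)→h(7) and l(11)→g(6) fit y≡23x+13 (mod 26); the inverse of 23 mod 26 is 17. This is an affine cipher: with a=0,…,z=25, each position x becomes (23x+13) mod 26.
Undoing it on ynpis: y(24)→17·(24−13)≡5=f; n(13)→17·(13−13)≡0=a; p(15)→17·(15−13)≡8=i; i(8)→17·(8−13)≡19=t; s(18)→17·(18−13)≡7=h (all mod 26).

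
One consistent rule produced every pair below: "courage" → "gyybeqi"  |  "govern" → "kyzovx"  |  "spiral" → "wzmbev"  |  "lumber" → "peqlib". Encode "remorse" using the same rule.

voqyvci

A repeating key of period 2 is used — shifts +4, +10 over and over.
On remorse: r+4=v, e+10=o, m+4=q, o+10=y, r+4=v, s+10=c, e+4=i.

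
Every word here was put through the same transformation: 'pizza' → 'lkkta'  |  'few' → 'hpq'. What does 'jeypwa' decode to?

plenty

The output letters match the input read backwards, each shifted +11: pizza reversed is azzip. The word is reversed, then every letter is shifted forward by 11.
Undoing it on jeypwa: shift back: j−11=y, e−11=t, y−11=n, p−11=e, w−11=l, a−11=p → ytnelp; then reverse → plenty.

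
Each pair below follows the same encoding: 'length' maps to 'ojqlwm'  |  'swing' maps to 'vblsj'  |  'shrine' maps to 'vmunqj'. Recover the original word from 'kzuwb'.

Shifts by position in length: pos 0: l→o (+3), pos 1: e→j (+5), pos 2: n→q (+3), pos 3: g→l (+5) — repeating every 2. A repeating key of period 2 is used — shifts +3, +5 over and over.
Decoding kzuwb: k−3=h, z−5=u, u−3=r, w−5=r, b−3=y.

hurry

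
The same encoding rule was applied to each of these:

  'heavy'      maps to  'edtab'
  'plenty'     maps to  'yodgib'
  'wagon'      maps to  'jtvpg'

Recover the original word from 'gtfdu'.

naked

h(7)→e(4) and e(4)→d(3) fit y≡9x+19 (mod 26); the inverse of 9 mod 26 is 3. Each letter's alphabet position (a=0..z=25) is mapped through 9·x+19 mod 26 — an affine cipher.
Reversing it on gtfdu: g(6)→3·(6−19)≡13=n; t(19)→3·(19−19)≡0=a; f(5)→3·(5−19)≡10=k; d(3)→3·(3−19)≡4=e; u(20)→3·(20−19)≡3=d (all mod 26).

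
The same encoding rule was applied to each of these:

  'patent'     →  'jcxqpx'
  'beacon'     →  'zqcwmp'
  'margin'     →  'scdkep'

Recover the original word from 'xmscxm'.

tomato

p(15)→j(9) and a(0)→c(2) fit y≡23x+2 (mod 26); the inverse of 23 mod 26 is 17. Treating letters as 0–25, the rule is x ↦ 23x + 2 (mod 26).
Decoding xmscxm: x(23)→17·(23−2)≡19=t; m(12)→17·(12−2)≡14=o; s(18)→17·(18−2)≡12=m; c(2)→17·(2−2)≡0=a; x(23)→17·(23−2)≡19=t; m(12)→17·(12−2)≡14=o (all mod 26).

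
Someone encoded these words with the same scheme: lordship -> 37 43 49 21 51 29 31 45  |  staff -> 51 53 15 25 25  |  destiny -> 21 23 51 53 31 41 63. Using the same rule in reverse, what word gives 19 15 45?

l(#12)→37 and o(#15)→43: differences scale by 2, so n = 2·pos + 13. The formula is n = 2×(alphabet index, a=1) + 13.
Reversing it on 19 15 45: 19→(19−13)÷2=3=c, 15→(15−13)÷2=1=a, 45→(45−13)÷2=16=p.

cap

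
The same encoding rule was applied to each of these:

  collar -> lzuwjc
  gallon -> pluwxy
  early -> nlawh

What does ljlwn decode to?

cycle

Shifts by position in collar: pos 0: c→l (+9), pos 1: o→z (+11), pos 2: l→u (+9), pos 3: l→w (+11) — repeating every 2. The shifts repeat in a cycle of length 2: positions 0,1,… shift by +9, +11, then the pattern repeats.
Decoding ljlwn: l−9=c, j−11=y, l−9=c, w−11=l, n−9=e.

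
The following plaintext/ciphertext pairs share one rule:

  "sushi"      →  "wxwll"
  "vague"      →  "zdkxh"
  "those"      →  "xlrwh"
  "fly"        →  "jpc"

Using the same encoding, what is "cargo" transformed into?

The shift depends on letter class: consonant s→w is +4, but vowel u→x is +3. Two shifts are in play — +3 for a/e/i/o/u, +4 for every other letter.
Applying it to cargo: c(cons)+4=g, a(vowel)+3=d, r(cons)+4=v, g(cons)+4=k, o(vowel)+3=r.

gdvkr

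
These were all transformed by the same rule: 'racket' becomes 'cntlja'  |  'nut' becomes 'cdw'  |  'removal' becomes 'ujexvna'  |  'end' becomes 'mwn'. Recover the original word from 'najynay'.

Read the word backwards and shift each letter +9.
Decoding najynay: shift back: n−9=e, a−9=r, j−9=a, y−9=p, n−9=e, a−9=r, y−9=p → eraperp; then reverse → prepare.

prepare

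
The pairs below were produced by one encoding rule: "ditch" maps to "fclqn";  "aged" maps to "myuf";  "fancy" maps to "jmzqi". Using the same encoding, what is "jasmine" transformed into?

d(3)→f(5) and i(8)→c(2) fit y≡15x+12 (mod 26); the inverse of 15 mod 26 is 7. Treating letters as 0–25, the rule is x ↦ 15x + 12 (mod 26).
For jasmine: j(9)→15·9+12≡17=r; a(0)→15·0+12≡12=m; s(18)→15·18+12≡22=w; m(12)→15·12+12≡10=k; i(8)→15·8+12≡2=c; n(13)→15·13+12≡25=z; e(4)→15·4+12≡20=u (all mod 26).

rmwkczu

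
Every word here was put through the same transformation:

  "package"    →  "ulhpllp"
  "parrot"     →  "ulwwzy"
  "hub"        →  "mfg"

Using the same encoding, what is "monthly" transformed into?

rzsymqd

The shift depends on letter class: consonant p→u is +5, but vowel a→l is +11. Two shifts are in play — +11 for a/e/i/o/u, +5 for every other letter.
Applying it to monthly: m(cons)+5=r, o(vowel)+11=z, n(cons)+5=s, t(cons)+5=y, h(cons)+5=m, l(cons)+5=q, y(cons)+5=d.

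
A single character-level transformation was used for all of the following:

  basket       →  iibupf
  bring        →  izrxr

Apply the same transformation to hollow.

owuvzi

In basket: b→i is +7, a→i is +8, s→b is +9, k→u is +10 — the shift increases by 1 each position. Each letter shifts forward by (position + 7), i.e. 7, 8, 9, … — the shift grows by one for each successive letter.
On hollow: h+7=o, o+8=w, l+9=u, l+10=v, o+11=z, w+12=i.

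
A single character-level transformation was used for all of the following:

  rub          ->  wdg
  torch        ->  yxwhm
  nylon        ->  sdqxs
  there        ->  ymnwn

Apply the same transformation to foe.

kxn

The shift depends on letter class: consonant r→w is +5, but vowel u→d is +9. The rule splits by letter class: vowels +9, consonants +5.
Applying it to foe: f(cons)+5=k, o(vowel)+9=x, e(vowel)+9=n.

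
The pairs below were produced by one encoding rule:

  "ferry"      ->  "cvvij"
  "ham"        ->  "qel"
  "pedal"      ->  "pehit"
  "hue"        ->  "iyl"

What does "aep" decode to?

The output letters match the input read backwards, each shifted +4: ferry reversed is yrref. Read the word backwards and shift each letter +4.
Decoding aep: shift back: a−4=w, e−4=a, p−4=l → wal; then reverse → law.

law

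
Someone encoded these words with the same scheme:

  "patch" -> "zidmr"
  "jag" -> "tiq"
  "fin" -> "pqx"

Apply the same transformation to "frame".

pbiwm

The shift depends on letter class: consonant p→z is +10, but vowel a→i is +8. The rule splits by letter class: vowels +8, consonants +10.
For frame: f(cons)+10=p, r(cons)+10=b, a(vowel)+8=i, m(cons)+10=w, e(vowel)+8=m.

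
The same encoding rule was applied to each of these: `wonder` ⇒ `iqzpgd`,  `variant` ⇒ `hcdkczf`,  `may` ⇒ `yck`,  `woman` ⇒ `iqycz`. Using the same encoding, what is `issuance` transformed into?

keewczog

Vowels shift forward by 2 and consonants shift forward by 12.
Applying it to issuance: i(vowel)+2=k, s(cons)+12=e, s(cons)+12=e, u(vowel)+2=w, a(vowel)+2=c, n(cons)+12=z, c(cons)+12=o, e(vowel)+2=g.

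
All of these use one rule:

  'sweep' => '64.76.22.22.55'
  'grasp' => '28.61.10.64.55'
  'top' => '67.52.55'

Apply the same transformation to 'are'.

s(#19)→64 and w(#23)→76: differences scale by 3, so n = 3·pos + 7. Each letter becomes 3×(its alphabet position, a=1..z=26) + 7.
Applying it to are: a=1→10, r=18→61, e=5→22.

10.61.22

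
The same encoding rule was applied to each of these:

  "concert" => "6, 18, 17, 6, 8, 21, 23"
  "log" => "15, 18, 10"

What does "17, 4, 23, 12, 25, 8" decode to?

native

Each letter is replaced by its alphabet position (a=1..z=26) + 3.
Reversing it on 17, 4, 23, 12, 25, 8: 17→(17−3)÷1=14=n, 4→(4−3)÷1=1=a, 23→(23−3)÷1=20=t, 12→(12−3)÷1=9=i, 25→(25−3)÷1=22=v, 8→(8−3)÷1=5=e.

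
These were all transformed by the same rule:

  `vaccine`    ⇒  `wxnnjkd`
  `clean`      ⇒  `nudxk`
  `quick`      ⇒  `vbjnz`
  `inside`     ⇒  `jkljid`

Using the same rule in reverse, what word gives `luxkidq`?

v(21)→w(22) and a(0)→x(23) fit y≡21x+23 (mod 26); the inverse of 21 mod 26 is 5. Each letter's alphabet position (a=0..z=25) is mapped through 21·x+23 mod 26 — an affine cipher.
Reversing it on luxkidq: l(11)→5·(11−23)≡18=s; u(20)→5·(20−23)≡11=l; x(23)→5·(23−23)≡0=a; k(10)→5·(10−23)≡13=n; i(8)→5·(8−23)≡3=d; d(3)→5·(3−23)≡4=e; q(16)→5·(16−23)≡17=r (all mod 26).

slander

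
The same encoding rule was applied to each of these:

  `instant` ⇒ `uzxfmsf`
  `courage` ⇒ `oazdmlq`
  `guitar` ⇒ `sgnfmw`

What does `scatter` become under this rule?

Shifts by position in instant: pos 0: i→u (+12), pos 1: n→z (+12), pos 2: s→x (+5), pos 3: t→f (+12), pos 4: a→m (+12), pos 5: n→s (+5) — repeating every 3. The shifts repeat in a cycle of length 3: positions 0,1,… shift by +12, +12, +5, then the pattern repeats.
For scatter: s+12=e, c+12=o, a+5=f, t+12=f, t+12=f, e+5=j, r+12=d.

eofffjd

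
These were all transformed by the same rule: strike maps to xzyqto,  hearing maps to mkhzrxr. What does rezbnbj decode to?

mystery

In strike: s→x is +5, t→z is +6, r→y is +7, i→q is +8 — the shift increases by 1 each position. Letter i (0-indexed) is shifted by i+5, so successive shifts are 5, 6, 7, ….
Decoding rezbnbj: r−5=m, e−6=y, z−7=s, b−8=t, n−9=e, b−10=r, j−11=y.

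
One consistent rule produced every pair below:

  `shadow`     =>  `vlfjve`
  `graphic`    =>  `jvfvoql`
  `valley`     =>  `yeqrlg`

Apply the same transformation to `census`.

fisyba

Letter i (0-indexed) is shifted by i+3, so successive shifts are 3, 4, 5, ….
Applying it to census: c+3=f, e+4=i, n+5=s, s+6=y, u+7=b, s+8=a.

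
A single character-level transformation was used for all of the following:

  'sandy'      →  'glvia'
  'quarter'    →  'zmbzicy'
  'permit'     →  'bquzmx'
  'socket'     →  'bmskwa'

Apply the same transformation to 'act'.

bki

The output letters match the input read backwards, each shifted +8: sandy reversed is ydnas. The word is reversed, then every letter is shifted forward by 8.
Applying it to act: reverse → tca; then shift: t+8=b, c+8=k, a+8=i.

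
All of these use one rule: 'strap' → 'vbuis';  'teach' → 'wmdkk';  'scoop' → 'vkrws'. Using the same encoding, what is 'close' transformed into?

ftrah

A repeating key of period 2 is used — shifts +3, +8 over and over.
Applying it to close: c+3=f, l+8=t, o+3=r, s+8=a, e+3=h.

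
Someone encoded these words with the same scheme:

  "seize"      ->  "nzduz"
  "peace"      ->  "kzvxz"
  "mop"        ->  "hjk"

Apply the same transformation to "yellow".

Compare letters: s→n is +21, e→z is +21, i→d is +21 — a constant shift. Each letter is shifted forward by 21 in the alphabet (a Caesar shift of +21).
On yellow: y+21=t, e+21=z, l+21=g, l+21=g, o+21=j, w+21=r.

tzggjr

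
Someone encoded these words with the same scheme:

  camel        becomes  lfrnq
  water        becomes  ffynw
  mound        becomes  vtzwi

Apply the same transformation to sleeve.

Shifts by position in camel: pos 0: c→l (+9), pos 1: a→f (+5), pos 2: m→r (+5), pos 3: e→n (+9), pos 4: l→q (+5) — repeating every 3. A repeating key of period 3 is used — shifts +9, +5, +5 over and over.
For sleeve: s+9=b, l+5=q, e+5=j, e+9=n, v+5=a, e+5=j.

bqjnaj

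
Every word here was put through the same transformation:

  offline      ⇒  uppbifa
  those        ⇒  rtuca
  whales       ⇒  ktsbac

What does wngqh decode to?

Each letter's alphabet position (a=0..z=25) is mapped through 15·x+18 mod 26 — an affine cipher.
Undoing it on wngqh: w(22)→7·(22−18)≡2=c; n(13)→7·(13−18)≡17=r; g(6)→7·(6−18)≡20=u; q(16)→7·(16−18)≡12=m; h(7)→7·(7−18)≡1=b (all mod 26).

crumb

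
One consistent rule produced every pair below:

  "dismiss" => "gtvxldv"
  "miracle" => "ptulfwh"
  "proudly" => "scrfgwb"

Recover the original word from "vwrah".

A repeating key of period 2 is used — shifts +3, +11 over and over.
Decoding vwrah: v−3=s, w−11=l, r−3=o, a−11=p, h−3=e.

slope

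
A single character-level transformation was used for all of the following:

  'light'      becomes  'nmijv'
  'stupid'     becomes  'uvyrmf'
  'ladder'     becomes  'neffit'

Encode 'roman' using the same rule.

The shift depends on letter class: consonant l→n is +2, but vowel i→m is +4. The rule splits by letter class: vowels +4, consonants +2.
For roman: r(cons)+2=t, o(vowel)+4=s, m(cons)+2=o, a(vowel)+4=e, n(cons)+2=p.

tsoep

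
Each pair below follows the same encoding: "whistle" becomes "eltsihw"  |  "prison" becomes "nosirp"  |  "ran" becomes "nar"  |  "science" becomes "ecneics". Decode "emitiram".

The word is simply reversed.
Decoding emitiram: then reverse → maritime.

maritime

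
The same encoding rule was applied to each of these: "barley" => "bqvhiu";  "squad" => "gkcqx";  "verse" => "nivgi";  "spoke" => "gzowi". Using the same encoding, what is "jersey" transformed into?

livgiu

b(1)→b(1) and a(0)→q(16) fit y≡11x+16 (mod 26); the inverse of 11 mod 26 is 19. Treating letters as 0–25, the rule is x ↦ 11x + 16 (mod 26).
On jersey: j(9)→11·9+16≡11=l; e(4)→11·4+16≡8=i; r(17)→11·17+16≡21=v; s(18)→11·18+16≡6=g; e(4)→11·4+16≡8=i; y(24)→11·24+16≡20=u (all mod 26).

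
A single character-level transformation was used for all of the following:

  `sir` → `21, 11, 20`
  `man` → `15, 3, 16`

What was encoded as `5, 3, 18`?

cap

s is letter #19 and maps to 21: an offset of 2. Letters become their 1-based position plus 2 (so a→3, b→4, …).
Undoing it on 5, 3, 18: 5→(5−2)÷1=3=c, 3→(3−2)÷1=1=a, 18→(18−2)÷1=16=p.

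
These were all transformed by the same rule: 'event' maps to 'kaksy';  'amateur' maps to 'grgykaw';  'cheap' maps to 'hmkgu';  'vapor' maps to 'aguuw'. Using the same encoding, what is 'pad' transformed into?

ugi

The shift depends on letter class: consonant v→a is +5, but vowel e→k is +6. Two shifts are in play — +6 for a/e/i/o/u, +5 for every other letter.
On pad: p(cons)+5=u, a(vowel)+6=g, d(cons)+5=i.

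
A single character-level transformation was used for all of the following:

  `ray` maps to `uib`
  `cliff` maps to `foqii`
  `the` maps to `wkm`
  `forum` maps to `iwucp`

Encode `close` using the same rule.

The shift depends on letter class: consonant r→u is +3, but vowel a→i is +8. The rule splits by letter class: vowels +8, consonants +3.
On close: c(cons)+3=f, l(cons)+3=o, o(vowel)+8=w, s(cons)+3=v, e(vowel)+8=m.

fowvm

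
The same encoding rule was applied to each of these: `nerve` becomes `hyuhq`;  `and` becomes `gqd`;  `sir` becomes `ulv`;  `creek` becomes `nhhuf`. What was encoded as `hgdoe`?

Read the word backwards and shift each letter +3.
Reversing it on hgdoe: shift back: h−3=e, g−3=d, d−3=a, o−3=l, e−3=b → edalb; then reverse → blade.

blade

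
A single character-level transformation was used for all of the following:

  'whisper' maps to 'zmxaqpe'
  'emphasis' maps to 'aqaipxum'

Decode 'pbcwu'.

mouth

Two steps: reverse the string, then apply a Caesar shift of +8.
Reversing it on pbcwu: shift back: p−8=h, b−8=t, c−8=u, w−8=o, u−8=m → htuom; then reverse → mouth.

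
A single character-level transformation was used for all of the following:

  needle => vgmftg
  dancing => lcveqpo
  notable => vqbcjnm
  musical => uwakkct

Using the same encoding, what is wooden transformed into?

Shifts by position in needle: pos 0: n→v (+8), pos 1: e→g (+2), pos 2: e→m (+8), pos 3: d→f (+2) — repeating every 2. The shifts repeat in a cycle of length 2: positions 0,1,… shift by +8, +2, then the pattern repeats.
For wooden: w+8=e, o+2=q, o+8=w, d+2=f, e+8=m, n+2=p.

eqwfmp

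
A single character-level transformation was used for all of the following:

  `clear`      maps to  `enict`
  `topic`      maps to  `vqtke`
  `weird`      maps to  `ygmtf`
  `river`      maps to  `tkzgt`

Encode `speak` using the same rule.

Shifts by position in clear: pos 0: c→e (+2), pos 1: l→n (+2), pos 2: e→i (+4), pos 3: a→c (+2), pos 4: r→t (+2) — repeating every 3. It's a Vigenère-style cipher with numeric key [2,2,4]: position i shifts by key[i mod 3].
On speak: s+2=u, p+2=r, e+4=i, a+2=c, k+2=m.

uricm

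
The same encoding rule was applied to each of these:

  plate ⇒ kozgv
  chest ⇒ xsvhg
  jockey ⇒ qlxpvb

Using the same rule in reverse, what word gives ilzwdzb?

Each pair mirrors across the alphabet (p↔k, l↔o, a↔z): positions sum to 25. Letters are reflected about the middle of the alphabet (position → 25−position): Atbash.
Undoing it on ilzwdzb: i↔r, l↔o, z↔a, w↔d, d↔w, z↔a, b↔y.

roadway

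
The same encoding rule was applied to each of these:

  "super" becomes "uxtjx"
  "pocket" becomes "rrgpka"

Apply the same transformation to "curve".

In super: s→u is +2, u→x is +3, p→t is +4, e→j is +5 — the shift increases by 1 each position. Letter i (0-indexed) is shifted by i+2, so successive shifts are 2, 3, 4, ….
On curve: c+2=e, u+3=x, r+4=v, v+5=a, e+6=k.

exvak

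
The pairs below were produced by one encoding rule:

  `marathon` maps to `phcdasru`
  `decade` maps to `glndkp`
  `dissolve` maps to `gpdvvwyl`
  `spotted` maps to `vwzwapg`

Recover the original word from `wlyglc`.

Shifts by position in marathon: pos 0: m→p (+3), pos 1: a→h (+7), pos 2: r→c (+11), pos 3: a→d (+3), pos 4: t→a (+7), pos 5: h→s (+11) — repeating every 3. The shifts repeat in a cycle of length 3: positions 0,1,… shift by +3, +7, +11, then the pattern repeats.
Decoding wlyglc: w−3=t, l−7=e, y−11=n, g−3=d, l−7=e, c−11=r.

tender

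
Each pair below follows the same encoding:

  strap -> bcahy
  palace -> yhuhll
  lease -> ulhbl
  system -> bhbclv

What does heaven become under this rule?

The shift depends on letter class: consonant s→b is +9, but vowel a→h is +7. The rule splits by letter class: vowels +7, consonants +9.
For heaven: h(cons)+9=q, e(vowel)+7=l, a(vowel)+7=h, v(cons)+9=e, e(vowel)+7=l, n(cons)+9=w.

qlhelw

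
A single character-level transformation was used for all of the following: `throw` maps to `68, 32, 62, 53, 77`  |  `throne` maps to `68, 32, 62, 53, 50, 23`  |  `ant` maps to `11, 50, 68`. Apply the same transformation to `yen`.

83, 23, 50

t(#20)→68 and h(#8)→32: differences scale by 3, so n = 3·pos + 8. Each letter becomes 3×(its alphabet position, a=1..z=26) + 8.
For yen: y=25→83, e=5→23, n=14→50.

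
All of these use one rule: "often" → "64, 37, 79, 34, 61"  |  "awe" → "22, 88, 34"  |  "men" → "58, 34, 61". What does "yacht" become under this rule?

94, 22, 28, 43, 79

o(#15)→64 and f(#6)→37: differences scale by 3, so n = 3·pos + 19. Each letter becomes 3×(its alphabet position, a=1..z=26) + 19.
On yacht: y=25→94, a=1→22, c=3→28, h=8→43, t=20→79.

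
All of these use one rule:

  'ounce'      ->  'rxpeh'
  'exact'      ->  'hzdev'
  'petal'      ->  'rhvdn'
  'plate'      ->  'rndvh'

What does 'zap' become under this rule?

The shift depends on letter class: consonant n→p is +2, but vowel o→r is +3. Two shifts are in play — +3 for a/e/i/o/u, +2 for every other letter.
Applying it to zap: z(cons)+2=b, a(vowel)+3=d, p(cons)+2=r.

bdr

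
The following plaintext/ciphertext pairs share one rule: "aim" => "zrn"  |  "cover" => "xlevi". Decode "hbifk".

Letters are reflected about the middle of the alphabet (position → 25−position): Atbash.
Undoing it on hbifk: h↔s, b↔y, i↔r, f↔u, k↔p.

syrup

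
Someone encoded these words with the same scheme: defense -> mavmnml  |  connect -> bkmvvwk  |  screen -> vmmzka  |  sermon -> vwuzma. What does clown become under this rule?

vewtk

The output letters match the input read backwards, each shifted +8: defense reversed is esnefed. Read the word backwards and shift each letter +8.
For clown: reverse → nwolc; then shift: n+8=v, w+8=e, o+8=w, l+8=t, c+8=k.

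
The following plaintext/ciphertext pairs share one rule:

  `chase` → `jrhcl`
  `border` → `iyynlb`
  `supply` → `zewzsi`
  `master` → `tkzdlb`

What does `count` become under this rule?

jybxa

Shifts by position in chase: pos 0: c→j (+7), pos 1: h→r (+10), pos 2: a→h (+7), pos 3: s→c (+10) — repeating every 2. A repeating key of period 2 is used — shifts +7, +10 over and over.
On count: c+7=j, o+10=y, u+7=b, n+10=x, t+7=a.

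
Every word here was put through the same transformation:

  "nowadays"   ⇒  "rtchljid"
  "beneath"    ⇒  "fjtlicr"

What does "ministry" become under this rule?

Letter i (0-indexed) is shifted by i+4, so successive shifts are 4, 5, 6, ….
On ministry: m+4=q, i+5=n, n+6=t, i+7=p, s+8=a, t+9=c, r+10=b, y+11=j.

qntpacbj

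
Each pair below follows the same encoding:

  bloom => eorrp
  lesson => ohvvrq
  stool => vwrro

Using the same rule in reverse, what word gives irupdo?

formal

Compare letters: b→e is +3, l→o is +3, o→r is +3 — a constant shift. It's a constant shift of +3 (ROT3).
Undoing it on irupdo: i−3=f, r−3=o, u−3=r, p−3=m, d−3=a, o−3=l.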